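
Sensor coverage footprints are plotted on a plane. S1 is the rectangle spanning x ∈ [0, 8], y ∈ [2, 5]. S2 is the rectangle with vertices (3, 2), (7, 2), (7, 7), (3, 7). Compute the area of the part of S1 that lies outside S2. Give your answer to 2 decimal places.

|S1∩S2|: x∈[3,7], y∈[2,5] → 4·3 = 12.
|S1| = 24.
|S1 ∖ S2| = |S1| − |S1∩S2| = 24 − 12 = 12.00.

12.00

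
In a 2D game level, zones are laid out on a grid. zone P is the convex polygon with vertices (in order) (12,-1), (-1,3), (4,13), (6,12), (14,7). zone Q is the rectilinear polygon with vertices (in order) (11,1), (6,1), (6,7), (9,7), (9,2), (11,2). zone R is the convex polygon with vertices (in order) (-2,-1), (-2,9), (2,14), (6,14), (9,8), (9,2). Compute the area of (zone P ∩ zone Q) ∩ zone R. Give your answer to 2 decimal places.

16.23

The region (zone P ∩ zone Q) ∩ zone R is the polygon with vertices (6,7), (9,7), (9,2), (6,1.182).
By the shoelace formula its area is 16.23.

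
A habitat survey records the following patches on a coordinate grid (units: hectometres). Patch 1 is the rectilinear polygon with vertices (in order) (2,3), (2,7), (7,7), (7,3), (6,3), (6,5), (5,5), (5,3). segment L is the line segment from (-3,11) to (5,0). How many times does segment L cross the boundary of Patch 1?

The segment meets the boundary at (2.818,3), (2,4.125).

2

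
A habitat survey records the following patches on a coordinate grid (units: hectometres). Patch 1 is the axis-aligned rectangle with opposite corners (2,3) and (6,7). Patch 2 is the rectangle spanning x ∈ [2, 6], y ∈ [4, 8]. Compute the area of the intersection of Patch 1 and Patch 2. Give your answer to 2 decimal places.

12.00

|Patch 1∩Patch 2|: x∈[2,6], y∈[4,7] → 4·3 = 12.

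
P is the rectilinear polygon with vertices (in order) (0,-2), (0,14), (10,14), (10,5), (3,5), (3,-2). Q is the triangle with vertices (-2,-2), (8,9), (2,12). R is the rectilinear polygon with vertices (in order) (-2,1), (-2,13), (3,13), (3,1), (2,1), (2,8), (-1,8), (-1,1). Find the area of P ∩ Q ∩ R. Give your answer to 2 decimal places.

11.09

The intersection is the polygon with vertices (2,12), (3,11.5), (3,5), (3,3.5), (2,2.4), (2,8), (0.857,8).
By the shoelace formula its area is 11.09.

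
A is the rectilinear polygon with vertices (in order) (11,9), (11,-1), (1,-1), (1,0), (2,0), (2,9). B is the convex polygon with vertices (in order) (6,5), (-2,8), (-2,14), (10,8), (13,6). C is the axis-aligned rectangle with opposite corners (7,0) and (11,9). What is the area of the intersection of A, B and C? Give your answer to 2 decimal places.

11.95

The intersection is the polygon with vertices (7,5.143), (7,9), (8,9), (10,8), (11,7.333), (11,5.714).
By the shoelace formula its area is 11.95.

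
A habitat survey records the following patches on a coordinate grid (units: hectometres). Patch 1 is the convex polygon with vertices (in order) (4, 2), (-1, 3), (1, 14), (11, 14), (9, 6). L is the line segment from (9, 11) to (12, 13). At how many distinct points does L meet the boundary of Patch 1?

The segment meets the boundary at (10.5,12).

1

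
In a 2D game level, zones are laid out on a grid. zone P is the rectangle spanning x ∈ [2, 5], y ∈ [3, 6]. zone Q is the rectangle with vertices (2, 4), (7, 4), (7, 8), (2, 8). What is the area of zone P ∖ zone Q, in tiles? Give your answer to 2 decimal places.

3.00

|zone P∩zone Q|: x∈[2,5], y∈[4,6] → 3·2 = 6.
|zone P| = 9.
|zone P ∖ zone Q| = |zone P| − |zone P∩zone Q| = 9 − 6 = 3.00.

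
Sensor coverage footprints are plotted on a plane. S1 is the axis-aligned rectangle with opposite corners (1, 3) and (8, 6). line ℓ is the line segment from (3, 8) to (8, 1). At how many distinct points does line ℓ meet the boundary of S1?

2

The segment meets the boundary at (6.571,3), (4.429,6).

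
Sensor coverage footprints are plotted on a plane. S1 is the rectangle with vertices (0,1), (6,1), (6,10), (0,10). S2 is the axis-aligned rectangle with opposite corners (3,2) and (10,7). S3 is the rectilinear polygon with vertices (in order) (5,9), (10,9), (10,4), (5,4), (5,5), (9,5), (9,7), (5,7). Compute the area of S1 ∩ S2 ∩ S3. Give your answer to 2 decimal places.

1.00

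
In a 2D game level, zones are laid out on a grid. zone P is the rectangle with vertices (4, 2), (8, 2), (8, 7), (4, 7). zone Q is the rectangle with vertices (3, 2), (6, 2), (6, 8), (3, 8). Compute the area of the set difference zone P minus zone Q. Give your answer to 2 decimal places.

|zone P∩zone Q|: x∈[4,6], y∈[2,7] → 2·5 = 10.
|zone P| = 20.
|zone P ∖ zone Q| = |zone P| − |zone P∩zone Q| = 20 − 10 = 10.00.

10.00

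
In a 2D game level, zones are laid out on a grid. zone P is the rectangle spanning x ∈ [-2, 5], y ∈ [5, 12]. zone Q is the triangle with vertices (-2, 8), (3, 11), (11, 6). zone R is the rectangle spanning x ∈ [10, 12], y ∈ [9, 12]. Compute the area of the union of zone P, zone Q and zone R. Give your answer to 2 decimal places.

By inclusion–exclusion:
Individual areas: |zone P| = 49, |zone Q| = 24.5, |zone R| = 6.
|zone P∩zone Q| = 16.0192.
|zone P∩zone R| = 0 (no overlap).
|zone Q∩zone R| = 0.
|zone P∩zone Q∩zone R| = 0.
|zone P ∪ zone Q ∪ zone R| = 79.5 − 16.0192 + 0 = 63.48.

63.48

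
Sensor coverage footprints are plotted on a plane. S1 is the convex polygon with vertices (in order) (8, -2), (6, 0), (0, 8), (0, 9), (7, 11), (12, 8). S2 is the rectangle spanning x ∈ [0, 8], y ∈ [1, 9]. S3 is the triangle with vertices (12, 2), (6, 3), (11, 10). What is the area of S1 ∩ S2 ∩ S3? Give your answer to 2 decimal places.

The intersection is the polygon with vertices (8,2.667), (6,3), (8,5.8).
By the shoelace formula its area is 3.13.

3.13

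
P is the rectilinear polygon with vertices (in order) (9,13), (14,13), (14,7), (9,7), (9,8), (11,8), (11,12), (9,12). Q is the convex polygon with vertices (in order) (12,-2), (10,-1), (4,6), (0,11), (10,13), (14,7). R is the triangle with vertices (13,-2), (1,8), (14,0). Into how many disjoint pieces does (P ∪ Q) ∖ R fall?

2

(P ∪ Q) ∖ R splits into 2 disjoint pieces (area 102.4393, area 5.7734).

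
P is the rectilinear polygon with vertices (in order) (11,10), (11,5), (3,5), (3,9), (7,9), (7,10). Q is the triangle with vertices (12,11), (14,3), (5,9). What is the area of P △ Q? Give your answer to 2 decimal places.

34.64

|P| = 36, |Q| = 30, |P∩Q| = 15.6786.
|P △ Q| = |P| + |Q| − 2·|P∩Q| = 36 + 30 − 31.3571 = 34.64.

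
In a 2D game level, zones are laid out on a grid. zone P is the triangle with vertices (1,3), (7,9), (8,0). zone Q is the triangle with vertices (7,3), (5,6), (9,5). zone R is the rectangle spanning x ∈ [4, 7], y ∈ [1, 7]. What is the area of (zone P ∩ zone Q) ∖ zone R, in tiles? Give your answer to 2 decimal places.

|zone P ∩ zone Q| = 3.6.
|(zone P ∩ zone Q) ∩ zone R| = 2.5.
|(zone P ∩ zone Q) ∖ zone R| = 3.6 − 2.5 = 1.10.

1.10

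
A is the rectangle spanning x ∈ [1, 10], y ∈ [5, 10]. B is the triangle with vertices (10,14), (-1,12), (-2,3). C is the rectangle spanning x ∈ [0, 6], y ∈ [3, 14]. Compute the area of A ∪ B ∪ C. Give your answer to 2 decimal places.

By inclusion–exclusion:
Individual areas: |A| = 45, |B| = 48.5, |C| = 66.
|A∩B| = 9.8523.
|A∩C|: x∈[1,6], y∈[5,10] → 5·5 = 25.
|B∩C| = 30.8636.
|A∩B∩C| = 9.8523.
|A ∪ B ∪ C| = 159.5 − 65.7159 + 9.8523 = 103.64.

103.64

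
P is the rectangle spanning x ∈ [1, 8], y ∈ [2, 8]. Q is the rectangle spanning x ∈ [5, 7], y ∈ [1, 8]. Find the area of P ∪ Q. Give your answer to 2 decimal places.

44.00

By inclusion–exclusion:
Individual areas: |P| = 42, |Q| = 14.
|P∩Q|: x∈[5,7], y∈[2,8] → 2·6 = 12.
|P ∪ Q| = 56 − 12 = 44.00.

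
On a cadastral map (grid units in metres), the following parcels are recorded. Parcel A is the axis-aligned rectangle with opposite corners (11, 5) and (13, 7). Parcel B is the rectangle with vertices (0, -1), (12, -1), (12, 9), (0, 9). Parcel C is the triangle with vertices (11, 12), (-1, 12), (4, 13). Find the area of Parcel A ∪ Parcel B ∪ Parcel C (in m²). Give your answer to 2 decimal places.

By inclusion–exclusion:
Individual areas: |Parcel A| = 4, |Parcel B| = 120, |Parcel C| = 6.
|Parcel A∩Parcel B|: x∈[11,12], y∈[5,7] → 1·2 = 2.
|Parcel A∩Parcel C| = 0.
|Parcel B∩Parcel C| = 0.
|Parcel A∩Parcel B∩Parcel C| = 0.
|Parcel A ∪ Parcel B ∪ Parcel C| = 130 − 2 + 0 = 128.00.

128.00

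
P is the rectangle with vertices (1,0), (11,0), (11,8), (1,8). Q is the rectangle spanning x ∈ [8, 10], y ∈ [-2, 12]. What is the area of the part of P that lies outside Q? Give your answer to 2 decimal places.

64.00

|P∩Q|: x∈[8,10], y∈[0,8] → 2·8 = 16.
|P| = 80.
|P ∖ Q| = |P| − |P∩Q| = 80 − 16 = 64.00.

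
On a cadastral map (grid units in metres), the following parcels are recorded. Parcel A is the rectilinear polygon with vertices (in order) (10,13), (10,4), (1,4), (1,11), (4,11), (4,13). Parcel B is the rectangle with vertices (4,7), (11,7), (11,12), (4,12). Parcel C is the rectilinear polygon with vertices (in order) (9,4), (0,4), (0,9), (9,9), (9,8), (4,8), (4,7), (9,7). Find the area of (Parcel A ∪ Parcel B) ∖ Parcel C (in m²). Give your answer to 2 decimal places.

45.00

|Parcel A ∪ Parcel B| = 80.
|(Parcel A ∪ Parcel B) ∩ Parcel C| = 35.
|(Parcel A ∪ Parcel B) ∖ Parcel C| = 80 − 35 = 45.00.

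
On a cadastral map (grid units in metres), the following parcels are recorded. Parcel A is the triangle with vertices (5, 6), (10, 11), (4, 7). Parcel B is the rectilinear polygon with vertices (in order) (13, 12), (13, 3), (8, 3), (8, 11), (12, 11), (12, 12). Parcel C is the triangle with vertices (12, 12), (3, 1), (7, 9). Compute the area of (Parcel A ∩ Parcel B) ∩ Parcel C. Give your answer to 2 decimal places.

The region (Parcel A ∩ Parcel B) ∩ Parcel C is the polygon with vertices (8,9.6), (9.5,10.5), (8,9).
By the shoelace formula its area is 0.45.

0.45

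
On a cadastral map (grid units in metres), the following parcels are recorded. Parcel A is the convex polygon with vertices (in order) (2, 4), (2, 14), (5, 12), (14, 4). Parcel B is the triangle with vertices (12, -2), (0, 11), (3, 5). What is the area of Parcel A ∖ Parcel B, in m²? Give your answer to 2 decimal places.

54.86

|Parcel A| = 63, |Parcel A∩Parcel B| = 8.1392.
|Parcel A ∖ Parcel B| = |Parcel A| − |Parcel A∩Parcel B| = 63 − 8.1392 = 54.86.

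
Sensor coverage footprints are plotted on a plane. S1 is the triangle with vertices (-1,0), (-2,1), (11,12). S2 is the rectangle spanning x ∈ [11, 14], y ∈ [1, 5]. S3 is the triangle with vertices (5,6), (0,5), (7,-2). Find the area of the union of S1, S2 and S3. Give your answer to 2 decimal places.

41.68

By inclusion–exclusion:
Individual areas: |S1| = 12, |S2| = 12, |S3| = 21.
|S1∩S2| = 0.
|S1∩S3| = 3.3214.
|S2∩S3| = 0.
|S1∩S2∩S3| = 0.
|S1 ∪ S2 ∪ S3| = 45 − 3.3214 + 0 = 41.68.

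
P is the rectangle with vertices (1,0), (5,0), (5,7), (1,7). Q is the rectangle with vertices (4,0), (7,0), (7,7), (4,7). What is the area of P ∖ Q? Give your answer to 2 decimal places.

21.00

|P∩Q|: x∈[4,5], y∈[0,7] → 1·7 = 7.
|P| = 28.
|P ∖ Q| = |P| − |P∩Q| = 28 − 7 = 21.00.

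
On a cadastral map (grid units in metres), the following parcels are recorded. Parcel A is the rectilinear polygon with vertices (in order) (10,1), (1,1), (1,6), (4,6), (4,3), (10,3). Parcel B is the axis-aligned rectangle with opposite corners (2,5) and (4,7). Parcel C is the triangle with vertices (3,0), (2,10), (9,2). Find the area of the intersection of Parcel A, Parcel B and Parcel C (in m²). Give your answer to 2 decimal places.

1.55

The intersection is the polygon with vertices (4,5), (2.5,5), (2.4,6), (4,6).
By the shoelace formula its area is 1.55.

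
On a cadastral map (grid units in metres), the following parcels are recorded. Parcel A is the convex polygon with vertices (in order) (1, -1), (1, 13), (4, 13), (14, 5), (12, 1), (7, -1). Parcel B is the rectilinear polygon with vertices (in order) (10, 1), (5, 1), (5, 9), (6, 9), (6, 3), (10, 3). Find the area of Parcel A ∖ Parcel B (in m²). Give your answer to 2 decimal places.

113.00

|Parcel A| = 129, |Parcel A∩Parcel B| = 16.
|Parcel A ∖ Parcel B| = |Parcel A| − |Parcel A∩Parcel B| = 129 − 16 = 113.00.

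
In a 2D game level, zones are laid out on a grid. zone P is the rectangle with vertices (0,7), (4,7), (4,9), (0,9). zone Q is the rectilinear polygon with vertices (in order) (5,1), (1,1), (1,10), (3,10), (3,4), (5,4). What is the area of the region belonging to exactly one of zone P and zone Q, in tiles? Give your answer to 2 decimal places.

24.00

|zone P| = 8, |zone Q| = 24, |zone P∩zone Q| = 4.
|zone P △ zone Q| = |zone P| + |zone Q| − 2·|zone P∩zone Q| = 8 + 24 − 8 = 24.00.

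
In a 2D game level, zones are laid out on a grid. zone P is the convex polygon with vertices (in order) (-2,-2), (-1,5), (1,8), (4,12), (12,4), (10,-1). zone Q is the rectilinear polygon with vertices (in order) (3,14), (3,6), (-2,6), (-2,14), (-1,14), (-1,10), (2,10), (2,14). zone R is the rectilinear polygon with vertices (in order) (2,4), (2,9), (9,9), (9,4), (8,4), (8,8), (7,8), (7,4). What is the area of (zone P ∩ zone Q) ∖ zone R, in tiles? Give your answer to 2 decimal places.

5.00

|zone P ∩ zone Q| = 8.
|(zone P ∩ zone Q) ∩ zone R| = 3.
|(zone P ∩ zone Q) ∖ zone R| = 8 − 3 = 5.00.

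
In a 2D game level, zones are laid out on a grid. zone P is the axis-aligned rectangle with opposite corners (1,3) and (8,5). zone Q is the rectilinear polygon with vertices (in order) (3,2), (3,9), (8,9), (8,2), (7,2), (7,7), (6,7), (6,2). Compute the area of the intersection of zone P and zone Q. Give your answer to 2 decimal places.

8.00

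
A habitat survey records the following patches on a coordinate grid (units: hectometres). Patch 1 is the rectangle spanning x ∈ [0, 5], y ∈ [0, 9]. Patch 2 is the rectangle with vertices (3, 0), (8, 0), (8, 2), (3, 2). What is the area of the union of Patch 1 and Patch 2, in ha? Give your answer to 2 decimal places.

51.00

By inclusion–exclusion:
Individual areas: |Patch 1| = 45, |Patch 2| = 10.
|Patch 1∩Patch 2|: x∈[3,5], y∈[0,2] → 2·2 = 4.
|Patch 1 ∪ Patch 2| = 55 − 4 = 51.00.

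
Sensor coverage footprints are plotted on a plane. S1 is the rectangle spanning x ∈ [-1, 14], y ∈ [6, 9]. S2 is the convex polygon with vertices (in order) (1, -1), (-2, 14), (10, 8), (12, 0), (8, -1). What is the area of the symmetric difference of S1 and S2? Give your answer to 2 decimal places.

|S1| = 45, |S2| = 129.5, |S1∩S2| = 31.6.
|S1 △ S2| = |S1| + |S2| − 2·|S1∩S2| = 45 + 129.5 − 63.2 = 111.30.

111.30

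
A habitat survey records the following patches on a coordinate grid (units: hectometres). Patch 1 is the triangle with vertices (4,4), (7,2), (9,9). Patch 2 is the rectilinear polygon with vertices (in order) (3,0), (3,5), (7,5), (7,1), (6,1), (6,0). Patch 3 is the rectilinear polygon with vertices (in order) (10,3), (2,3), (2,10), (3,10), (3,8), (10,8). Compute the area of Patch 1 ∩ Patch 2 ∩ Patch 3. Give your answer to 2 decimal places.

The intersection is the polygon with vertices (5,5), (7,5), (7,3), (5.5,3), (4,4).
By the shoelace formula its area is 4.75.

4.75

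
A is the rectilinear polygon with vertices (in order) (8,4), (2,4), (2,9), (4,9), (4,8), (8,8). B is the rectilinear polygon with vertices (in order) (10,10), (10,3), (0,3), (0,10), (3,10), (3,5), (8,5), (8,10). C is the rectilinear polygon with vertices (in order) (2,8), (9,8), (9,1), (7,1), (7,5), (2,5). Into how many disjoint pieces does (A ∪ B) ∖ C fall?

(A ∪ B) ∖ C splits into 2 disjoint pieces (area 27, area 9).

2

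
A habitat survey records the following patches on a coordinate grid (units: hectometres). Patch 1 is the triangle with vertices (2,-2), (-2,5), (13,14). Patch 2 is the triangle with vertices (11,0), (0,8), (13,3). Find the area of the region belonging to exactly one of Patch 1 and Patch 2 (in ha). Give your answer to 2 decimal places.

|Patch 1| = 70.5, |Patch 2| = 24.5, |Patch 1∩Patch 2| = 6.6904.
|Patch 1 △ Patch 2| = |Patch 1| + |Patch 2| − 2·|Patch 1∩Patch 2| = 70.5 + 24.5 − 13.3807 = 81.62.

81.62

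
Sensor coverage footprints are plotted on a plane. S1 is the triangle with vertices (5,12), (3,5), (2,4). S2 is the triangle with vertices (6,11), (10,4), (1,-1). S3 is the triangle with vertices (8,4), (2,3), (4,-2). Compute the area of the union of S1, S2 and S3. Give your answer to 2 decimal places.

By inclusion–exclusion:
Individual areas: |S1| = 2.5, |S2| = 41.5, |S3| = 16.
|S1∩S2| = 0.
|S1∩S3| = 0.
|S2∩S3| = 10.7597.
|S1∩S2∩S3| = 0.
|S1 ∪ S2 ∪ S3| = 60 − 10.7597 + 0 = 49.24.

49.24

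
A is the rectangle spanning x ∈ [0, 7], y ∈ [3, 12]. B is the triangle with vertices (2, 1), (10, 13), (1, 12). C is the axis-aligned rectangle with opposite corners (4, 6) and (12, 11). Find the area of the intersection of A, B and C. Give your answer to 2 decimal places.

The intersection is the polygon with vertices (7,8.5), (5.333,6), (4,6), (4,11), (7,11).
By the shoelace formula its area is 12.92.

12.92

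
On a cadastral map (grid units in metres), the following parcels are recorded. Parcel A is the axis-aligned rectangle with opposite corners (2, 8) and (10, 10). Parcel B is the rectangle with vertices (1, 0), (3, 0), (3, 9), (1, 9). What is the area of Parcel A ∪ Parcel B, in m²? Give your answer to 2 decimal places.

33.00

By inclusion–exclusion:
Individual areas: |Parcel A| = 16, |Parcel B| = 18.
|Parcel A∩Parcel B|: x∈[2,3], y∈[8,9] → 1·1 = 1.
|Parcel A ∪ Parcel B| = 34 − 1 = 33.00.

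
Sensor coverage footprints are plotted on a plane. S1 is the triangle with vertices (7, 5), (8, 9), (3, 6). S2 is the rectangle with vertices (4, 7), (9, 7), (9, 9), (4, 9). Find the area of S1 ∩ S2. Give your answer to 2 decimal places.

The intersection is the polygon with vertices (7.5,7), (4.667,7), (8,9).
By the shoelace formula its area is 2.83.

2.83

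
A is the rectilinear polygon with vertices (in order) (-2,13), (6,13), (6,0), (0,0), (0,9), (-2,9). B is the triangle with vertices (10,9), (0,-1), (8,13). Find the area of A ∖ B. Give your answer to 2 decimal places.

|A| = 86, |A∩B| = 13.2857.
|A ∖ B| = |A| − |A∩B| = 86 − 13.2857 = 72.71.

72.71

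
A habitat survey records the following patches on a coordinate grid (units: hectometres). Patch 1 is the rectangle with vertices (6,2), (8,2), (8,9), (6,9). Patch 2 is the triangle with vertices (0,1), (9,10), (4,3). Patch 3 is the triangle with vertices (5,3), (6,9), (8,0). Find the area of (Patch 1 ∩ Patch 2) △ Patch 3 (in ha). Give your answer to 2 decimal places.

|Patch 1 ∩ Patch 2| = 1.6.
|(Patch 1 ∩ Patch 2) ∩ Patch 3| = 0.5042.
|(Patch 1 ∩ Patch 2) △ Patch 3| = 1.6 + 10.5 − 1.0083 = 11.09.

11.09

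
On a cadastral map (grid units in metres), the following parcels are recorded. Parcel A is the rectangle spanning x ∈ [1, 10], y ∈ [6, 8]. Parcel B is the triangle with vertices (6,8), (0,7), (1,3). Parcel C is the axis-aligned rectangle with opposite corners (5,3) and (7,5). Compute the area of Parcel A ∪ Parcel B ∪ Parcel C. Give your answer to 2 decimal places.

By inclusion–exclusion:
Individual areas: |Parcel A| = 18, |Parcel B| = 12.5, |Parcel C| = 4.
|Parcel A∩Parcel B| = 5.9167.
|Parcel A∩Parcel C| = 0 (no overlap).
|Parcel B∩Parcel C| = 0.
|Parcel A∩Parcel B∩Parcel C| = 0.
|Parcel A ∪ Parcel B ∪ Parcel C| = 34.5 − 5.9167 + 0 = 28.58.

28.58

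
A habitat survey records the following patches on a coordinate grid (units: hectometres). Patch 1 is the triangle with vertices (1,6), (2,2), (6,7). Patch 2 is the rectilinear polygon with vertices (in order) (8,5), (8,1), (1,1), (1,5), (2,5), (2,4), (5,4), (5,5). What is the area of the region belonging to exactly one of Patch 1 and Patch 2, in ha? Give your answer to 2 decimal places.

30.05

|Patch 1| = 10.5, |Patch 2| = 25, |Patch 1∩Patch 2| = 2.725.
|Patch 1 △ Patch 2| = |Patch 1| + |Patch 2| − 2·|Patch 1∩Patch 2| = 10.5 + 25 − 5.45 = 30.05.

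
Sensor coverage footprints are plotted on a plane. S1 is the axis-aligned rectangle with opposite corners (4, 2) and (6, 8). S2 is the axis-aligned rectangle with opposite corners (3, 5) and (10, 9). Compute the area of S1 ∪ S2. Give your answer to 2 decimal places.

By inclusion–exclusion:
Individual areas: |S1| = 12, |S2| = 28.
|S1∩S2|: x∈[4,6], y∈[5,8] → 2·3 = 6.
|S1 ∪ S2| = 40 − 6 = 34.00.

34.00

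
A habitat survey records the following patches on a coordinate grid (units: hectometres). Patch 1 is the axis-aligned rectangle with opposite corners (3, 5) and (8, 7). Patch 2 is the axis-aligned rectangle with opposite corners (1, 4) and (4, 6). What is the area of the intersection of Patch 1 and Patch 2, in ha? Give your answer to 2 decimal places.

1.00

|Patch 1∩Patch 2|: x∈[3,4], y∈[5,6] → 1·1 = 1.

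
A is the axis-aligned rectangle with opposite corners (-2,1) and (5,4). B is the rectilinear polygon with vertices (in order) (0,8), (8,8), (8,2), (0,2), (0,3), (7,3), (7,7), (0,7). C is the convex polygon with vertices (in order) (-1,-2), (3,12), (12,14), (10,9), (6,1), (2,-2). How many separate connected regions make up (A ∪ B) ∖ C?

(A ∪ B) ∖ C splits into 3 disjoint pieces (area 6.8571, area 1.7143, area 2.25).

3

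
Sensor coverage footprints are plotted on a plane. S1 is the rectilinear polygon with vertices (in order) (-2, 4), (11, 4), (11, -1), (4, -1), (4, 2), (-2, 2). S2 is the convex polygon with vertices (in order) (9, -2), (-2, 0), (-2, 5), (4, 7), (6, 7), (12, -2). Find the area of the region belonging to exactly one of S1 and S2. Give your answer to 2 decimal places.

|S1| = 47, |S2| = 82, |S1∩S2| = 40.25.
|S1 △ S2| = |S1| + |S2| − 2·|S1∩S2| = 47 + 82 − 80.5 = 48.50.

48.50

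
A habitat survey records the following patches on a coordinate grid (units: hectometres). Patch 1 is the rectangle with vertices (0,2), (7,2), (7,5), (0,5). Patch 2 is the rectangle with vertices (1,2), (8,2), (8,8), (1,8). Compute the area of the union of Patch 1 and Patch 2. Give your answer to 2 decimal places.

45.00

By inclusion–exclusion:
Individual areas: |Patch 1| = 21, |Patch 2| = 42.
|Patch 1∩Patch 2|: x∈[1,7], y∈[2,5] → 6·3 = 18.
|Patch 1 ∪ Patch 2| = 63 − 18 = 45.00.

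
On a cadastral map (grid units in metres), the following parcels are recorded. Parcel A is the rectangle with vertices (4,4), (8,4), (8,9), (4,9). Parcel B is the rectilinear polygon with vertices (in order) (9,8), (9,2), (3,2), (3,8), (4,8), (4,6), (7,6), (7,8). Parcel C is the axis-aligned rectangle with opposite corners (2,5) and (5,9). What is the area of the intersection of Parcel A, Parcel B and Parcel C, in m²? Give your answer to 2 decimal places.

1.00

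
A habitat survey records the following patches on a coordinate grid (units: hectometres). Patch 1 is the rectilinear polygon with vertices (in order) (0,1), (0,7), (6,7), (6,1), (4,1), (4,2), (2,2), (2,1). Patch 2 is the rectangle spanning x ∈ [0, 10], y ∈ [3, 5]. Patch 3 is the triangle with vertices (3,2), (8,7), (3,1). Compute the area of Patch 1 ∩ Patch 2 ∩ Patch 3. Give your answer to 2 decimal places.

The intersection is the polygon with vertices (6,4.6), (4.667,3), (4,3), (6,5).
By the shoelace formula its area is 0.93.

0.93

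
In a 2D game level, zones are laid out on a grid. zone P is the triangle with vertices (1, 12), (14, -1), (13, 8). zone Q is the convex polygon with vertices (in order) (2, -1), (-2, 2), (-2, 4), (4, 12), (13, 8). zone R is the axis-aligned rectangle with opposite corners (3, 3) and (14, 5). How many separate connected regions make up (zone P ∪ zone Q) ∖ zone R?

(zone P ∪ zone Q) ∖ zone R splits into 2 disjoint pieces (area 94.6492, area 7.1111).

2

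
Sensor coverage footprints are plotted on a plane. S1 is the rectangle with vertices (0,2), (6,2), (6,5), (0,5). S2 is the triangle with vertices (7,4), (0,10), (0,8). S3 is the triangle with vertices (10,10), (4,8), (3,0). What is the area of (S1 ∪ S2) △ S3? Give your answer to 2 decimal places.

33.66

|S1 ∪ S2| = 24.8512.
|(S1 ∪ S2) ∩ S3| = 7.0936.
|(S1 ∪ S2) △ S3| = 24.8512 + 23 − 14.1871 = 33.66.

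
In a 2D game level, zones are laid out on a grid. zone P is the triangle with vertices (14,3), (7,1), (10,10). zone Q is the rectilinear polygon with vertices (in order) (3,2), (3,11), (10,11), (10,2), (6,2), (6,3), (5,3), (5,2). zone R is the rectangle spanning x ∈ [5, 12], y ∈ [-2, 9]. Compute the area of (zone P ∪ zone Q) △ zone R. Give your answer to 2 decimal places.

61.88

|zone P ∪ zone Q| = 79.8333.
|(zone P ∪ zone Q) ∩ zone R| = 47.4762.
|(zone P ∪ zone Q) △ zone R| = 79.8333 + 77 − 94.9524 = 61.88.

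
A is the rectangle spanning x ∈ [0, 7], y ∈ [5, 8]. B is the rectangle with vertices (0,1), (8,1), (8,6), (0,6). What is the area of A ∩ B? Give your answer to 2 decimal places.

7.00

|A∩B|: x∈[0,7], y∈[5,6] → 7·1 = 7.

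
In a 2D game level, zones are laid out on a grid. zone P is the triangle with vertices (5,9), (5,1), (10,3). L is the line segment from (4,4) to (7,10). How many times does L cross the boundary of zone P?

The segment meets the boundary at (5,6), (5.938,7.875).

2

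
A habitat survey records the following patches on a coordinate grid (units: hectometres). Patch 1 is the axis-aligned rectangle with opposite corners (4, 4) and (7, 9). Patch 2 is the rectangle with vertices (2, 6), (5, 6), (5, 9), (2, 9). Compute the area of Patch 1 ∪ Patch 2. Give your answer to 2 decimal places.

By inclusion–exclusion:
Individual areas: |Patch 1| = 15, |Patch 2| = 9.
|Patch 1∩Patch 2|: x∈[4,5], y∈[6,9] → 1·3 = 3.
|Patch 1 ∪ Patch 2| = 24 − 3 = 21.00.

21.00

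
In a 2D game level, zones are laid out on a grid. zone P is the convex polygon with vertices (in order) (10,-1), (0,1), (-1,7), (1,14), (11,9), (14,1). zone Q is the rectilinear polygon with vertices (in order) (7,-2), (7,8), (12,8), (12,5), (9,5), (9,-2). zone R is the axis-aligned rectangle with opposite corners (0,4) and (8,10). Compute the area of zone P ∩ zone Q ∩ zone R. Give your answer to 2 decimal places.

The intersection is the polygon with vertices (7,8), (8,8), (8,4), (7,4).
By the shoelace formula its area is 4.00.

4.00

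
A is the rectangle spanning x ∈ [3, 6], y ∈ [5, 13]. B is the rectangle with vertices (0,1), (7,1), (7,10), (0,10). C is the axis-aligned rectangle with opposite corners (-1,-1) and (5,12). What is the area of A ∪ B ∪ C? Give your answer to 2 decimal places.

By inclusion–exclusion:
Individual areas: |A| = 24, |B| = 63, |C| = 78.
|A∩B|: x∈[3,6], y∈[5,10] → 3·5 = 15.
|A∩C|: x∈[3,5], y∈[5,12] → 2·7 = 14.
|B∩C|: x∈[0,5], y∈[1,10] → 5·9 = 45.
|A∩B∩C| = 10.
|A ∪ B ∪ C| = 165 − 74 + 10 = 101.00.

101.00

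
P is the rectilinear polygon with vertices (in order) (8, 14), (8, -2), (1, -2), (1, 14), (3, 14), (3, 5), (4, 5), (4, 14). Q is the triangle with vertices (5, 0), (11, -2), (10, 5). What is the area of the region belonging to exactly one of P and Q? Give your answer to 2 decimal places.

|P| = 103, |Q| = 20, |P∩Q| = 6.
|P △ Q| = |P| + |Q| − 2·|P∩Q| = 103 + 20 − 12 = 111.00.

111.00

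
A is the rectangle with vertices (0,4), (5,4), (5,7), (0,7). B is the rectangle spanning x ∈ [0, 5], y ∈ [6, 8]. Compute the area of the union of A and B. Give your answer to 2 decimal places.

20.00

By inclusion–exclusion:
Individual areas: |A| = 15, |B| = 10.
|A∩B|: x∈[0,5], y∈[6,7] → 5·1 = 5.
|A ∪ B| = 25 − 5 = 20.00.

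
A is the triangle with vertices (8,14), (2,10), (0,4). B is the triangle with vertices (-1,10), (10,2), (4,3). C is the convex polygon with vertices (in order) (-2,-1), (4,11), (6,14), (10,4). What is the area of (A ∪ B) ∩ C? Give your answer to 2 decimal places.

20.10

|A ∪ B| = 30.7871.
|(A ∪ B) ∩ C| = 20.10.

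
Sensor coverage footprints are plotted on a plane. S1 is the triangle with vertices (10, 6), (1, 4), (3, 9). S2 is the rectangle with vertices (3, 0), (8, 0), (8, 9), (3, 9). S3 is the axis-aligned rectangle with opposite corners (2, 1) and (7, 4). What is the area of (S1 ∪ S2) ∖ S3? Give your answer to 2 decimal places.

38.86

|S1 ∪ S2| = 50.8571.
|(S1 ∪ S2) ∩ S3| = 12.
|(S1 ∪ S2) ∖ S3| = 50.8571 − 12 = 38.86.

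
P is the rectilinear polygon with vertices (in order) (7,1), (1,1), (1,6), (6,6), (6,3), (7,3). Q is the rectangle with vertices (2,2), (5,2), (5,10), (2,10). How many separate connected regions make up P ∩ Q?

P ∩ Q is a single connected region.

1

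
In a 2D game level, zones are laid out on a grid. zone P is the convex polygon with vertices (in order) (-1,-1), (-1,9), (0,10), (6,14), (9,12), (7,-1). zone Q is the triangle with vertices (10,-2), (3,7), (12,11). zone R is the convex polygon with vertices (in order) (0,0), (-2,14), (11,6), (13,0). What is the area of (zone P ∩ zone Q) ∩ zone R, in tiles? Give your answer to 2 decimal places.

19.56

The region (zone P ∩ zone Q) ∩ zone R is the polygon with vertices (3,7), (6.702,8.645), (8.33,7.643), (7.367,1.385).
By the shoelace formula its area is 19.56.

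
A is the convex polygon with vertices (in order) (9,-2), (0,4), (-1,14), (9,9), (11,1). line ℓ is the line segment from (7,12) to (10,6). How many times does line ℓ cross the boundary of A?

2

The segment meets the boundary at (9.5,7), (8.333,9.333).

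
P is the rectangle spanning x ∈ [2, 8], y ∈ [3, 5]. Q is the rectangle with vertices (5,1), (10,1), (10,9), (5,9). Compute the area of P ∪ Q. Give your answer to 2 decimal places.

46.00

By inclusion–exclusion:
Individual areas: |P| = 12, |Q| = 40.
|P∩Q|: x∈[5,8], y∈[3,5] → 3·2 = 6.
|P ∪ Q| = 52 − 6 = 46.00.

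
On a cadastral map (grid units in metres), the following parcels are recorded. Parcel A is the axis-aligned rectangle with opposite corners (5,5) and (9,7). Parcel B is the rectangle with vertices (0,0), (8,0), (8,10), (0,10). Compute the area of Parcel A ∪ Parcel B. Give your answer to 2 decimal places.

By inclusion–exclusion:
Individual areas: |Parcel A| = 8, |Parcel B| = 80.
|Parcel A∩Parcel B|: x∈[5,8], y∈[5,7] → 3·2 = 6.
|Parcel A ∪ Parcel B| = 88 − 6 = 82.00.

82.00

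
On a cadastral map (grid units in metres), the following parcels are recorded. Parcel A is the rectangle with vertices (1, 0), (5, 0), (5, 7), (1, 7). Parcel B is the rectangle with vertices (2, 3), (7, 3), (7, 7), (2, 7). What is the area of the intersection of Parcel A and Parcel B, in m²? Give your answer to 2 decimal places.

12.00

|Parcel A∩Parcel B|: x∈[2,5], y∈[3,7] → 3·4 = 12.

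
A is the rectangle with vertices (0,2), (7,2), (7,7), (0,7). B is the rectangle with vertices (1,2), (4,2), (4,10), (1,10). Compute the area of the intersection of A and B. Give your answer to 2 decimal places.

15.00

|A∩B|: x∈[1,4], y∈[2,7] → 3·5 = 15.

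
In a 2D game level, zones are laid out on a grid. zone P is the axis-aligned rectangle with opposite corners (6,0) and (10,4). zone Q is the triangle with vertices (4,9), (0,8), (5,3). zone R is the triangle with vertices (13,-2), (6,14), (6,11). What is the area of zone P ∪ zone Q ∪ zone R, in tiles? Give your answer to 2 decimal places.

By inclusion–exclusion:
Individual areas: |zone P| = 16, |zone Q| = 12.5, |zone R| = 10.5.
|zone P∩zone Q| = 0.
|zone P∩zone R| = 0.0495.
|zone Q∩zone R| = 0.
|zone P∩zone Q∩zone R| = 0.
|zone P ∪ zone Q ∪ zone R| = 39 − 0.0495 + 0 = 38.95.

38.95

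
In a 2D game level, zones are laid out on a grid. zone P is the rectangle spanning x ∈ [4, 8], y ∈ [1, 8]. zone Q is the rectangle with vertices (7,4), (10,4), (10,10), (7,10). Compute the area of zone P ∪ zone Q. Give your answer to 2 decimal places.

By inclusion–exclusion:
Individual areas: |zone P| = 28, |zone Q| = 18.
|zone P∩zone Q|: x∈[7,8], y∈[4,8] → 1·4 = 4.
|zone P ∪ zone Q| = 46 − 4 = 42.00.

42.00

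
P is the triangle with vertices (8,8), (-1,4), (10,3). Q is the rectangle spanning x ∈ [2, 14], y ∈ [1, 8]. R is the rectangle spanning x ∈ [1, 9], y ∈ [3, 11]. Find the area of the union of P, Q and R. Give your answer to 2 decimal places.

114.07

By inclusion–exclusion:
Individual areas: |P| = 26.5, |Q| = 84, |R| = 64.
|P∩Q| = 24.0909.
|P∩R| = 24.2247.
|Q∩R|: x∈[2,9], y∈[3,8] → 7·5 = 35.
|P∩Q∩R| = 22.8864.
|P ∪ Q ∪ R| = 174.5 − 83.3157 + 22.8864 = 114.07.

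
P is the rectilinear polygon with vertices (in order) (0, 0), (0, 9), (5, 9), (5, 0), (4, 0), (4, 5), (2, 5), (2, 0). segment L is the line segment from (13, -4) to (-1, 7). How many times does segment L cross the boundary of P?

4

The segment meets the boundary at (0,6.214), (2,4.643), (4,3.071), (5,2.286).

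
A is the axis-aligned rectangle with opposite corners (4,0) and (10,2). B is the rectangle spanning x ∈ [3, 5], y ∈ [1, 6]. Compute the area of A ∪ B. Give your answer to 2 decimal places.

By inclusion–exclusion:
Individual areas: |A| = 12, |B| = 10.
|A∩B|: x∈[4,5], y∈[1,2] → 1·1 = 1.
|A ∪ B| = 22 − 1 = 21.00.

21.00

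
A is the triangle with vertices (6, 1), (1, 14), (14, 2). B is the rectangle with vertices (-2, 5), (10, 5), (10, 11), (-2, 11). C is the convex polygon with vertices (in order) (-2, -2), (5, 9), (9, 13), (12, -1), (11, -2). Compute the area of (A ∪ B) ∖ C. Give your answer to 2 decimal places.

47.26

|A ∪ B| = 101.6058.
|(A ∪ B) ∩ C| = 54.3468.
|(A ∪ B) ∖ C| = 101.6058 − 54.3468 = 47.26.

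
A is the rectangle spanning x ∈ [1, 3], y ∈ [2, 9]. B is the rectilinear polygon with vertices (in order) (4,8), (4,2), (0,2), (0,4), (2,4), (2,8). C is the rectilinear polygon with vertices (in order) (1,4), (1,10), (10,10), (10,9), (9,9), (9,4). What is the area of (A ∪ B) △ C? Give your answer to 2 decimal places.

43.00

|A ∪ B| = 22.
|(A ∪ B) ∩ C| = 14.
|(A ∪ B) △ C| = 22 + 49 − 28 = 43.00.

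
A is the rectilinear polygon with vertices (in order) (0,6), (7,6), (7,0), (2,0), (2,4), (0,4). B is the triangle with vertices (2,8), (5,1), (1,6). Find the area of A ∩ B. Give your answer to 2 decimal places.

The intersection is the polygon with vertices (2.857,6), (5,1), (1,6).
By the shoelace formula its area is 4.64.

4.64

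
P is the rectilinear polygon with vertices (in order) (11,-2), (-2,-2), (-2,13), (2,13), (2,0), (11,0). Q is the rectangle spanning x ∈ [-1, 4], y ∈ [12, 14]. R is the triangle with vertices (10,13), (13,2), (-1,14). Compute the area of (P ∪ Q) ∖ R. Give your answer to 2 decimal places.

|P ∪ Q| = 85.
|(P ∪ Q) ∩ R| = 6.7208.
|(P ∪ Q) ∖ R| = 85 − 6.7208 = 78.28.

78.28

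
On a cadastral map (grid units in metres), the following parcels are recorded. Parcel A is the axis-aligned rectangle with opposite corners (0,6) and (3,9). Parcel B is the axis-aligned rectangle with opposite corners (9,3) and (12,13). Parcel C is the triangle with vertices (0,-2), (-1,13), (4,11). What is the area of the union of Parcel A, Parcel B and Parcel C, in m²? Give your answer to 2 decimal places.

By inclusion–exclusion:
Individual areas: |Parcel A| = 9, |Parcel B| = 30, |Parcel C| = 36.5.
|Parcel A∩Parcel B| = 0 (no overlap).
|Parcel A∩Parcel C| = 8.5288.
|Parcel B∩Parcel C| = 0.
|Parcel A∩Parcel B∩Parcel C| = 0.
|Parcel A ∪ Parcel B ∪ Parcel C| = 75.5 − 8.5288 + 0 = 66.97.

66.97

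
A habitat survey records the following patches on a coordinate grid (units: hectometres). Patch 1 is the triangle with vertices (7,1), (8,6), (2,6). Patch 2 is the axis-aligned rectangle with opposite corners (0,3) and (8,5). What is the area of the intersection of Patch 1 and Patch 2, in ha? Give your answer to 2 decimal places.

7.20

The intersection is the polygon with vertices (7.4,3), (5,3), (3,5), (7.8,5).
By the shoelace formula its area is 7.20.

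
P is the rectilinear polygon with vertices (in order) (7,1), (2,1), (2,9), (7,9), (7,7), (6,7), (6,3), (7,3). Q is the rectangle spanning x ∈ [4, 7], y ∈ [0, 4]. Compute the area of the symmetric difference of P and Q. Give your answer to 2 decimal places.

32.00

|P| = 36, |Q| = 12, |P∩Q| = 8.
|P △ Q| = |P| + |Q| − 2·|P∩Q| = 36 + 12 − 16 = 32.00.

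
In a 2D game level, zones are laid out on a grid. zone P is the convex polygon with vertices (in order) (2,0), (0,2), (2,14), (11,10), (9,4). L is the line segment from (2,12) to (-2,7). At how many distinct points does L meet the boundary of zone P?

The segment meets the boundary at (1.579,11.474).

1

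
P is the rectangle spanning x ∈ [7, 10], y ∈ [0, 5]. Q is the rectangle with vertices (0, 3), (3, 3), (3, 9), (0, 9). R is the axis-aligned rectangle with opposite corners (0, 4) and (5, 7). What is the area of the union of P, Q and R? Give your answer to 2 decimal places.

By inclusion–exclusion:
Individual areas: |P| = 15, |Q| = 18, |R| = 15.
|P∩Q| = 0 (no overlap).
|P∩R| = 0 (no overlap).
|Q∩R|: x∈[0,3], y∈[4,7] → 3·3 = 9.
|P∩Q∩R| = 0.
|P ∪ Q ∪ R| = 48 − 9 + 0 = 39.00.

39.00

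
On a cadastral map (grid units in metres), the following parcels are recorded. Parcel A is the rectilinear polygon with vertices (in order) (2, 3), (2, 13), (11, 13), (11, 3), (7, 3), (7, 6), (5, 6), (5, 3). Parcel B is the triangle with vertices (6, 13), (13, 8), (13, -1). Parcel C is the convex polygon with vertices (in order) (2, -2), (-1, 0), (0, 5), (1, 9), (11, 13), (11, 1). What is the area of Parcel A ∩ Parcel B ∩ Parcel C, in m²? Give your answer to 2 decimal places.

The intersection is the polygon with vertices (6.833,11.333), (7.795,11.718), (11,9.429), (11,3).
By the shoelace formula its area is 15.11.

15.11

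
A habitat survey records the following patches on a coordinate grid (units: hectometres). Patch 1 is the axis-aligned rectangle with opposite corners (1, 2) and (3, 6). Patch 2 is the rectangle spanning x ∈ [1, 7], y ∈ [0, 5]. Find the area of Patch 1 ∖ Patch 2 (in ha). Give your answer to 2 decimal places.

2.00

|Patch 1∩Patch 2|: x∈[1,3], y∈[2,5] → 2·3 = 6.
|Patch 1| = 8.
|Patch 1 ∖ Patch 2| = |Patch 1| − |Patch 1∩Patch 2| = 8 − 6 = 2.00.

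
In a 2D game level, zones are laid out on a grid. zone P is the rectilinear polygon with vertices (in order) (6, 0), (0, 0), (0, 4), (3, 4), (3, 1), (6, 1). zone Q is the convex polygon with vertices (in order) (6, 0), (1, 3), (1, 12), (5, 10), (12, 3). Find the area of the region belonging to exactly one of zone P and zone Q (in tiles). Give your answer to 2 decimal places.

79.93

|zone P| = 15, |zone Q| = 73, |zone P∩zone Q| = 4.0333.
|zone P △ zone Q| = |zone P| + |zone Q| − 2·|zone P∩zone Q| = 15 + 73 − 8.0667 = 79.93.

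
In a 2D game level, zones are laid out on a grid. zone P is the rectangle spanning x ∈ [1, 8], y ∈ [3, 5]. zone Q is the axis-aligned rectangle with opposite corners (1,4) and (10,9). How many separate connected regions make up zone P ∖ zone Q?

zone P ∖ zone Q is a single connected region.

1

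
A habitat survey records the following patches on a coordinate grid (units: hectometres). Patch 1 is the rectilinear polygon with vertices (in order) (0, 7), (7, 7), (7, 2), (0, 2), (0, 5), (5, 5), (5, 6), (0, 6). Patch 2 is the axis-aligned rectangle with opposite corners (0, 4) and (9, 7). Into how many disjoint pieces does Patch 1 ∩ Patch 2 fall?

Patch 1 ∩ Patch 2 is a single connected region.

1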